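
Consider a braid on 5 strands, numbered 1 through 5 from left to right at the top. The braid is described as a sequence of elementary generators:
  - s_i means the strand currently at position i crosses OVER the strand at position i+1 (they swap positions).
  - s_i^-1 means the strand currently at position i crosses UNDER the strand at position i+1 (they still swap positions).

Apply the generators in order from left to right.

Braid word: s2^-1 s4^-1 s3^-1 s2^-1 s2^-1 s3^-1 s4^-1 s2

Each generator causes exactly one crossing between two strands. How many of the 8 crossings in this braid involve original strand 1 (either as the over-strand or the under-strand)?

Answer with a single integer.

Answer: 0

Derivation:
Gen 1: crossing 2x3. Involves strand 1? no. Count so far: 0
Gen 2: crossing 4x5. Involves strand 1? no. Count so far: 0
Gen 3: crossing 2x5. Involves strand 1? no. Count so far: 0
Gen 4: crossing 3x5. Involves strand 1? no. Count so far: 0
Gen 5: crossing 5x3. Involves strand 1? no. Count so far: 0
Gen 6: crossing 5x2. Involves strand 1? no. Count so far: 0
Gen 7: crossing 5x4. Involves strand 1? no. Count so far: 0
Gen 8: crossing 3x2. Involves strand 1? no. Count so far: 0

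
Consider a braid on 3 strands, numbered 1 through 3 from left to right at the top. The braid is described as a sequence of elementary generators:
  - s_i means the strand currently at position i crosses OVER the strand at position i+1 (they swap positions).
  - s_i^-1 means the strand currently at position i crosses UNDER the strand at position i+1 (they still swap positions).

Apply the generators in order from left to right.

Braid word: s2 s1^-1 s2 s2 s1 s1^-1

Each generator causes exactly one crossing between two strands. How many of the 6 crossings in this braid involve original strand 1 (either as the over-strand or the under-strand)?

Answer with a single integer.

Answer: 5

Derivation:
Gen 1: crossing 2x3. Involves strand 1? no. Count so far: 0
Gen 2: crossing 1x3. Involves strand 1? yes. Count so far: 1
Gen 3: crossing 1x2. Involves strand 1? yes. Count so far: 2
Gen 4: crossing 2x1. Involves strand 1? yes. Count so far: 3
Gen 5: crossing 3x1. Involves strand 1? yes. Count so far: 4
Gen 6: crossing 1x3. Involves strand 1? yes. Count so far: 5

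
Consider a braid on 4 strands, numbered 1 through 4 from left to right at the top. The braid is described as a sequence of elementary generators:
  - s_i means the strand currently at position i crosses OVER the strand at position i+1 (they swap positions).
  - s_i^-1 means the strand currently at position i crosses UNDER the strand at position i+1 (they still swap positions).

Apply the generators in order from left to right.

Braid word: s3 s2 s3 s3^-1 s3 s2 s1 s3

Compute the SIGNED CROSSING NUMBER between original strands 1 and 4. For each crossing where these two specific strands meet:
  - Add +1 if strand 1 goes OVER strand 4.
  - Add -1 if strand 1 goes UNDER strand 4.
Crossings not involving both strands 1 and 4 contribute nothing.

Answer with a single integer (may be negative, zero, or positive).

Answer: 0

Derivation:
Gen 1: crossing 3x4. Both 1&4? no. Sum: 0
Gen 2: crossing 2x4. Both 1&4? no. Sum: 0
Gen 3: crossing 2x3. Both 1&4? no. Sum: 0
Gen 4: crossing 3x2. Both 1&4? no. Sum: 0
Gen 5: crossing 2x3. Both 1&4? no. Sum: 0
Gen 6: crossing 4x3. Both 1&4? no. Sum: 0
Gen 7: crossing 1x3. Both 1&4? no. Sum: 0
Gen 8: crossing 4x2. Both 1&4? no. Sum: 0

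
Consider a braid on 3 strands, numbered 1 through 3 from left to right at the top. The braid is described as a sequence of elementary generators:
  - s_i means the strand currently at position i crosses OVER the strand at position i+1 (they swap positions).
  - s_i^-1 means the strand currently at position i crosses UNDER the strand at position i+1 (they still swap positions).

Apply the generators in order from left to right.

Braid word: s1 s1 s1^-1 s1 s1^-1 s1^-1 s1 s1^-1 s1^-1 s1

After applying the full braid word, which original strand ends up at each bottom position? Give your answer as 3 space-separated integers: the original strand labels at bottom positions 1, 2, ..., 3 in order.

Answer: 1 2 3

Derivation:
Gen 1 (s1): strand 1 crosses over strand 2. Perm now: [2 1 3]
Gen 2 (s1): strand 2 crosses over strand 1. Perm now: [1 2 3]
Gen 3 (s1^-1): strand 1 crosses under strand 2. Perm now: [2 1 3]
Gen 4 (s1): strand 2 crosses over strand 1. Perm now: [1 2 3]
Gen 5 (s1^-1): strand 1 crosses under strand 2. Perm now: [2 1 3]
Gen 6 (s1^-1): strand 2 crosses under strand 1. Perm now: [1 2 3]
Gen 7 (s1): strand 1 crosses over strand 2. Perm now: [2 1 3]
Gen 8 (s1^-1): strand 2 crosses under strand 1. Perm now: [1 2 3]
Gen 9 (s1^-1): strand 1 crosses under strand 2. Perm now: [2 1 3]
Gen 10 (s1): strand 2 crosses over strand 1. Perm now: [1 2 3]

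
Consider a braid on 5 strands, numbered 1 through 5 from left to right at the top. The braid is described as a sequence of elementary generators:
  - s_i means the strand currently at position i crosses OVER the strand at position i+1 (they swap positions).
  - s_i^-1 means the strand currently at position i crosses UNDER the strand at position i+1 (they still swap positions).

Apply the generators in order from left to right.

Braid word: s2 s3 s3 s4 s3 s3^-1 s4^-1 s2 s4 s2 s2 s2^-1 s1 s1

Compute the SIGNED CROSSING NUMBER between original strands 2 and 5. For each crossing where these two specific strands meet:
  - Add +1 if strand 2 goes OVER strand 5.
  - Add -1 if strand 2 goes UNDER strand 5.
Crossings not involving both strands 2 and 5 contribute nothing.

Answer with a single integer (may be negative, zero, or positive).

Answer: 2

Derivation:
Gen 1: crossing 2x3. Both 2&5? no. Sum: 0
Gen 2: crossing 2x4. Both 2&5? no. Sum: 0
Gen 3: crossing 4x2. Both 2&5? no. Sum: 0
Gen 4: crossing 4x5. Both 2&5? no. Sum: 0
Gen 5: 2 over 5. Both 2&5? yes. Contrib: +1. Sum: 1
Gen 6: 5 under 2. Both 2&5? yes. Contrib: +1. Sum: 2
Gen 7: crossing 5x4. Both 2&5? no. Sum: 2
Gen 8: crossing 3x2. Both 2&5? no. Sum: 2
Gen 9: crossing 4x5. Both 2&5? no. Sum: 2
Gen 10: crossing 2x3. Both 2&5? no. Sum: 2
Gen 11: crossing 3x2. Both 2&5? no. Sum: 2
Gen 12: crossing 2x3. Both 2&5? no. Sum: 2
Gen 13: crossing 1x3. Both 2&5? no. Sum: 2
Gen 14: crossing 3x1. Both 2&5? no. Sum: 2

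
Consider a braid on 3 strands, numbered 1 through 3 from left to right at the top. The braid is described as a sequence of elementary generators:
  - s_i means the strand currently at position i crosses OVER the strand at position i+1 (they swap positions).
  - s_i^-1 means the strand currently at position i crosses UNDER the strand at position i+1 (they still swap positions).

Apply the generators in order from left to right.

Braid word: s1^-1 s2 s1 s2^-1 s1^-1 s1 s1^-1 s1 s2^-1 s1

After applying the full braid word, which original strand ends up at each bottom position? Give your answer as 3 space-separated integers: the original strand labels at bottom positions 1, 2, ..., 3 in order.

Answer: 2 3 1

Derivation:
Gen 1 (s1^-1): strand 1 crosses under strand 2. Perm now: [2 1 3]
Gen 2 (s2): strand 1 crosses over strand 3. Perm now: [2 3 1]
Gen 3 (s1): strand 2 crosses over strand 3. Perm now: [3 2 1]
Gen 4 (s2^-1): strand 2 crosses under strand 1. Perm now: [3 1 2]
Gen 5 (s1^-1): strand 3 crosses under strand 1. Perm now: [1 3 2]
Gen 6 (s1): strand 1 crosses over strand 3. Perm now: [3 1 2]
Gen 7 (s1^-1): strand 3 crosses under strand 1. Perm now: [1 3 2]
Gen 8 (s1): strand 1 crosses over strand 3. Perm now: [3 1 2]
Gen 9 (s2^-1): strand 1 crosses under strand 2. Perm now: [3 2 1]
Gen 10 (s1): strand 3 crosses over strand 2. Perm now: [2 3 1]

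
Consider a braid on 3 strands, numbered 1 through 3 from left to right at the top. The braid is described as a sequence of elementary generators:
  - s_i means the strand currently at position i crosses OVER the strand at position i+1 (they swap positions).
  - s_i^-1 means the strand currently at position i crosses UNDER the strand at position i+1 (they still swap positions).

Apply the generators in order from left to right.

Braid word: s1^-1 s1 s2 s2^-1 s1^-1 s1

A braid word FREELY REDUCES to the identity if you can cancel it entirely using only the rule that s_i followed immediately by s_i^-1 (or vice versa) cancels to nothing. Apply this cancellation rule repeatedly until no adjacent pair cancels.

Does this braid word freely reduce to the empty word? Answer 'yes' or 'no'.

Answer: yes

Derivation:
Gen 1 (s1^-1): push. Stack: [s1^-1]
Gen 2 (s1): cancels prior s1^-1. Stack: []
Gen 3 (s2): push. Stack: [s2]
Gen 4 (s2^-1): cancels prior s2. Stack: []
Gen 5 (s1^-1): push. Stack: [s1^-1]
Gen 6 (s1): cancels prior s1^-1. Stack: []
Reduced word: (empty)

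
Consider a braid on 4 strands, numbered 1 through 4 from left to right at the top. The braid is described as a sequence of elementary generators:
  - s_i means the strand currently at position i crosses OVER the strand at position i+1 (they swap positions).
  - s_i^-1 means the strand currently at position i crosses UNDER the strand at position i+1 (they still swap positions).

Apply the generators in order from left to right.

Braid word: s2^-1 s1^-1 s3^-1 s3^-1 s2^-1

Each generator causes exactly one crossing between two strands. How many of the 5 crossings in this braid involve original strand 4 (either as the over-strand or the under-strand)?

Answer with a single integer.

Gen 1: crossing 2x3. Involves strand 4? no. Count so far: 0
Gen 2: crossing 1x3. Involves strand 4? no. Count so far: 0
Gen 3: crossing 2x4. Involves strand 4? yes. Count so far: 1
Gen 4: crossing 4x2. Involves strand 4? yes. Count so far: 2
Gen 5: crossing 1x2. Involves strand 4? no. Count so far: 2

Answer: 2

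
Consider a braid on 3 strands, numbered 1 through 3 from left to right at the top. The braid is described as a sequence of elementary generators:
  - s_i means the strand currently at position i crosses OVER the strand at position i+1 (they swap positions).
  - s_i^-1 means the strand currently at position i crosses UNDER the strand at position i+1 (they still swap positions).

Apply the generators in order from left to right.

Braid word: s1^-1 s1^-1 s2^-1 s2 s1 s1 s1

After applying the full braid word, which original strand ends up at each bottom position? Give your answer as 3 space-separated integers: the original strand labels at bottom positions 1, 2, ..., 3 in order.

Answer: 2 1 3

Derivation:
Gen 1 (s1^-1): strand 1 crosses under strand 2. Perm now: [2 1 3]
Gen 2 (s1^-1): strand 2 crosses under strand 1. Perm now: [1 2 3]
Gen 3 (s2^-1): strand 2 crosses under strand 3. Perm now: [1 3 2]
Gen 4 (s2): strand 3 crosses over strand 2. Perm now: [1 2 3]
Gen 5 (s1): strand 1 crosses over strand 2. Perm now: [2 1 3]
Gen 6 (s1): strand 2 crosses over strand 1. Perm now: [1 2 3]
Gen 7 (s1): strand 1 crosses over strand 2. Perm now: [2 1 3]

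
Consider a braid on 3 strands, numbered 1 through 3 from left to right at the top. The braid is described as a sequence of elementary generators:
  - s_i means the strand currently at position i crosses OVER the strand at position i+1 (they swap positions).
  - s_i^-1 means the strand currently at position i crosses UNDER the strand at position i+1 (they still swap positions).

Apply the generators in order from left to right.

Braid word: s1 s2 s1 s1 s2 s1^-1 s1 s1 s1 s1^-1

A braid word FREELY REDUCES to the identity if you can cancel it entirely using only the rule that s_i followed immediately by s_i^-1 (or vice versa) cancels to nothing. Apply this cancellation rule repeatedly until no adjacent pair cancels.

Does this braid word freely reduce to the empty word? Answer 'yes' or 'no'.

Answer: no

Derivation:
Gen 1 (s1): push. Stack: [s1]
Gen 2 (s2): push. Stack: [s1 s2]
Gen 3 (s1): push. Stack: [s1 s2 s1]
Gen 4 (s1): push. Stack: [s1 s2 s1 s1]
Gen 5 (s2): push. Stack: [s1 s2 s1 s1 s2]
Gen 6 (s1^-1): push. Stack: [s1 s2 s1 s1 s2 s1^-1]
Gen 7 (s1): cancels prior s1^-1. Stack: [s1 s2 s1 s1 s2]
Gen 8 (s1): push. Stack: [s1 s2 s1 s1 s2 s1]
Gen 9 (s1): push. Stack: [s1 s2 s1 s1 s2 s1 s1]
Gen 10 (s1^-1): cancels prior s1. Stack: [s1 s2 s1 s1 s2 s1]
Reduced word: s1 s2 s1 s1 s2 s1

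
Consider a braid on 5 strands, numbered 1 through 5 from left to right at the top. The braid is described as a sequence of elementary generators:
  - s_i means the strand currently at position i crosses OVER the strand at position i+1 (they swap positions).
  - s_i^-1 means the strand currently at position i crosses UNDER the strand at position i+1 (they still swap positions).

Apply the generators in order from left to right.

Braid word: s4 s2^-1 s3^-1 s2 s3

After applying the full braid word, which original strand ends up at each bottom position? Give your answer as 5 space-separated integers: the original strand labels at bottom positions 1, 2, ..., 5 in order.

Gen 1 (s4): strand 4 crosses over strand 5. Perm now: [1 2 3 5 4]
Gen 2 (s2^-1): strand 2 crosses under strand 3. Perm now: [1 3 2 5 4]
Gen 3 (s3^-1): strand 2 crosses under strand 5. Perm now: [1 3 5 2 4]
Gen 4 (s2): strand 3 crosses over strand 5. Perm now: [1 5 3 2 4]
Gen 5 (s3): strand 3 crosses over strand 2. Perm now: [1 5 2 3 4]

Answer: 1 5 2 3 4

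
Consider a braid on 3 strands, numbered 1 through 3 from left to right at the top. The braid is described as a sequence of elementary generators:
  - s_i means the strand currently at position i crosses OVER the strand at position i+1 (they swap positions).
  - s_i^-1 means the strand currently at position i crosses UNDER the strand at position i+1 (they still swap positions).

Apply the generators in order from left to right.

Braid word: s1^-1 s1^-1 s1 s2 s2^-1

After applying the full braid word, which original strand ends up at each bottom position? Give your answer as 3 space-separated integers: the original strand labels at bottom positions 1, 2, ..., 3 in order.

Gen 1 (s1^-1): strand 1 crosses under strand 2. Perm now: [2 1 3]
Gen 2 (s1^-1): strand 2 crosses under strand 1. Perm now: [1 2 3]
Gen 3 (s1): strand 1 crosses over strand 2. Perm now: [2 1 3]
Gen 4 (s2): strand 1 crosses over strand 3. Perm now: [2 3 1]
Gen 5 (s2^-1): strand 3 crosses under strand 1. Perm now: [2 1 3]

Answer: 2 1 3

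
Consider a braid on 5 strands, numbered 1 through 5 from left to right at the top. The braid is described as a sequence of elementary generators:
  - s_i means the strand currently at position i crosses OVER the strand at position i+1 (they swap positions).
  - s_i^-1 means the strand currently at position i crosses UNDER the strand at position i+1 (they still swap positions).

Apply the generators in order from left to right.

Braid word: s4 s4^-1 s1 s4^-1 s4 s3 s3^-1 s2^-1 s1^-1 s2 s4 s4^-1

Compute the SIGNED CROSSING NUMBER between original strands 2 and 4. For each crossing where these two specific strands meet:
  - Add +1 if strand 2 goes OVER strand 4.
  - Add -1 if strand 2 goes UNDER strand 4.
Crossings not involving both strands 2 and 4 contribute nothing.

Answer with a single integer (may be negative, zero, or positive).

Gen 1: crossing 4x5. Both 2&4? no. Sum: 0
Gen 2: crossing 5x4. Both 2&4? no. Sum: 0
Gen 3: crossing 1x2. Both 2&4? no. Sum: 0
Gen 4: crossing 4x5. Both 2&4? no. Sum: 0
Gen 5: crossing 5x4. Both 2&4? no. Sum: 0
Gen 6: crossing 3x4. Both 2&4? no. Sum: 0
Gen 7: crossing 4x3. Both 2&4? no. Sum: 0
Gen 8: crossing 1x3. Both 2&4? no. Sum: 0
Gen 9: crossing 2x3. Both 2&4? no. Sum: 0
Gen 10: crossing 2x1. Both 2&4? no. Sum: 0
Gen 11: crossing 4x5. Both 2&4? no. Sum: 0
Gen 12: crossing 5x4. Both 2&4? no. Sum: 0

Answer: 0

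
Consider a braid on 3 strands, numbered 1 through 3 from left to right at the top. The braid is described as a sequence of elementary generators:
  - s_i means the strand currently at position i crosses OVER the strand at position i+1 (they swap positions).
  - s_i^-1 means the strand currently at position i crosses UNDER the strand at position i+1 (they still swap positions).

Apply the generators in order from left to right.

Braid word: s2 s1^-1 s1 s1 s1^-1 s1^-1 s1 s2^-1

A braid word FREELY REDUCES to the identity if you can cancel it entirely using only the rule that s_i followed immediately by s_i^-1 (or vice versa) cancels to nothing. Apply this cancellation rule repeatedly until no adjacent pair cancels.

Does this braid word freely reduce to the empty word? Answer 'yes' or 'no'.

Gen 1 (s2): push. Stack: [s2]
Gen 2 (s1^-1): push. Stack: [s2 s1^-1]
Gen 3 (s1): cancels prior s1^-1. Stack: [s2]
Gen 4 (s1): push. Stack: [s2 s1]
Gen 5 (s1^-1): cancels prior s1. Stack: [s2]
Gen 6 (s1^-1): push. Stack: [s2 s1^-1]
Gen 7 (s1): cancels prior s1^-1. Stack: [s2]
Gen 8 (s2^-1): cancels prior s2. Stack: []
Reduced word: (empty)

Answer: yes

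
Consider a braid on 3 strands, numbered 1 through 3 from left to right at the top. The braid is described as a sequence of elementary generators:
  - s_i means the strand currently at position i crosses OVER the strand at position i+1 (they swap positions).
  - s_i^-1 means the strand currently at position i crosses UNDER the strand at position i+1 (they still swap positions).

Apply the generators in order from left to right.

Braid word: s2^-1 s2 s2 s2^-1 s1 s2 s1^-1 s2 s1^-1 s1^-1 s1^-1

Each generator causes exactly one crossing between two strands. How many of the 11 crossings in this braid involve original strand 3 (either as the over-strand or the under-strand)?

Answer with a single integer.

Gen 1: crossing 2x3. Involves strand 3? yes. Count so far: 1
Gen 2: crossing 3x2. Involves strand 3? yes. Count so far: 2
Gen 3: crossing 2x3. Involves strand 3? yes. Count so far: 3
Gen 4: crossing 3x2. Involves strand 3? yes. Count so far: 4
Gen 5: crossing 1x2. Involves strand 3? no. Count so far: 4
Gen 6: crossing 1x3. Involves strand 3? yes. Count so far: 5
Gen 7: crossing 2x3. Involves strand 3? yes. Count so far: 6
Gen 8: crossing 2x1. Involves strand 3? no. Count so far: 6
Gen 9: crossing 3x1. Involves strand 3? yes. Count so far: 7
Gen 10: crossing 1x3. Involves strand 3? yes. Count so far: 8
Gen 11: crossing 3x1. Involves strand 3? yes. Count so far: 9

Answer: 9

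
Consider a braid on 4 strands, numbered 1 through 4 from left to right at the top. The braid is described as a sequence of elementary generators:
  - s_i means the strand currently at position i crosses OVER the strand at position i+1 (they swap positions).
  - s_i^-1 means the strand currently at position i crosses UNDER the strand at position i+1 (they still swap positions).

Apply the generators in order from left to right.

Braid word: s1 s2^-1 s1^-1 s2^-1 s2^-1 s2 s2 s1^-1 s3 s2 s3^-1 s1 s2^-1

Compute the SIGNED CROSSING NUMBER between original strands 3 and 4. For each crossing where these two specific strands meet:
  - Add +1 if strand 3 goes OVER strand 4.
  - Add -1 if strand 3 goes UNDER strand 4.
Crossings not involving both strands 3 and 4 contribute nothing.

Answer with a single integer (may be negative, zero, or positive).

Answer: 1

Derivation:
Gen 1: crossing 1x2. Both 3&4? no. Sum: 0
Gen 2: crossing 1x3. Both 3&4? no. Sum: 0
Gen 3: crossing 2x3. Both 3&4? no. Sum: 0
Gen 4: crossing 2x1. Both 3&4? no. Sum: 0
Gen 5: crossing 1x2. Both 3&4? no. Sum: 0
Gen 6: crossing 2x1. Both 3&4? no. Sum: 0
Gen 7: crossing 1x2. Both 3&4? no. Sum: 0
Gen 8: crossing 3x2. Both 3&4? no. Sum: 0
Gen 9: crossing 1x4. Both 3&4? no. Sum: 0
Gen 10: 3 over 4. Both 3&4? yes. Contrib: +1. Sum: 1
Gen 11: crossing 3x1. Both 3&4? no. Sum: 1
Gen 12: crossing 2x4. Both 3&4? no. Sum: 1
Gen 13: crossing 2x1. Both 3&4? no. Sum: 1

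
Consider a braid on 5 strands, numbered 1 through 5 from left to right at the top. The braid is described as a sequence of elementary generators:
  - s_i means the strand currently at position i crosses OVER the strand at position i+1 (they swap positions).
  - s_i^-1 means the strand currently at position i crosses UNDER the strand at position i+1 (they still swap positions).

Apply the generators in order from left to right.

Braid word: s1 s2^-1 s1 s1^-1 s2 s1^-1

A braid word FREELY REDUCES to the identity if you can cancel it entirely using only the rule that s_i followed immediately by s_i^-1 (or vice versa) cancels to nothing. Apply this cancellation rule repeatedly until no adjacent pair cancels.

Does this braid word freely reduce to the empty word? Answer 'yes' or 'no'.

Gen 1 (s1): push. Stack: [s1]
Gen 2 (s2^-1): push. Stack: [s1 s2^-1]
Gen 3 (s1): push. Stack: [s1 s2^-1 s1]
Gen 4 (s1^-1): cancels prior s1. Stack: [s1 s2^-1]
Gen 5 (s2): cancels prior s2^-1. Stack: [s1]
Gen 6 (s1^-1): cancels prior s1. Stack: []
Reduced word: (empty)

Answer: yes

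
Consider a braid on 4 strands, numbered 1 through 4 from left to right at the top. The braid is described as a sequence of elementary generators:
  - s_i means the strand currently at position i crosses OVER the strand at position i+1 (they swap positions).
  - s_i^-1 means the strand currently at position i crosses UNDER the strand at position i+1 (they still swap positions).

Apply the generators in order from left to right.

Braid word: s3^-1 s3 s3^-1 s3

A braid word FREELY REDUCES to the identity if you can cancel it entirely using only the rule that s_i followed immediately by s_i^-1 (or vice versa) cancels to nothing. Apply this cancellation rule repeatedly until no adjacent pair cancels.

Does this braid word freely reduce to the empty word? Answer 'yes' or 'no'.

Gen 1 (s3^-1): push. Stack: [s3^-1]
Gen 2 (s3): cancels prior s3^-1. Stack: []
Gen 3 (s3^-1): push. Stack: [s3^-1]
Gen 4 (s3): cancels prior s3^-1. Stack: []
Reduced word: (empty)

Answer: yes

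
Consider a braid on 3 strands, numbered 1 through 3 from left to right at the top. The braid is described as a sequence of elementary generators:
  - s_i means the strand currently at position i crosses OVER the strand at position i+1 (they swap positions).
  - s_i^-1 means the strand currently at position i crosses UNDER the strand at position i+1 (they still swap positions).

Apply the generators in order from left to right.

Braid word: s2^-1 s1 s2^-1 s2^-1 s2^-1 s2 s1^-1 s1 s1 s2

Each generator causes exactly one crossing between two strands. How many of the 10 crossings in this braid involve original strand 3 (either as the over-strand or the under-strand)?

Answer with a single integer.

Answer: 6

Derivation:
Gen 1: crossing 2x3. Involves strand 3? yes. Count so far: 1
Gen 2: crossing 1x3. Involves strand 3? yes. Count so far: 2
Gen 3: crossing 1x2. Involves strand 3? no. Count so far: 2
Gen 4: crossing 2x1. Involves strand 3? no. Count so far: 2
Gen 5: crossing 1x2. Involves strand 3? no. Count so far: 2
Gen 6: crossing 2x1. Involves strand 3? no. Count so far: 2
Gen 7: crossing 3x1. Involves strand 3? yes. Count so far: 3
Gen 8: crossing 1x3. Involves strand 3? yes. Count so far: 4
Gen 9: crossing 3x1. Involves strand 3? yes. Count so far: 5
Gen 10: crossing 3x2. Involves strand 3? yes. Count so far: 6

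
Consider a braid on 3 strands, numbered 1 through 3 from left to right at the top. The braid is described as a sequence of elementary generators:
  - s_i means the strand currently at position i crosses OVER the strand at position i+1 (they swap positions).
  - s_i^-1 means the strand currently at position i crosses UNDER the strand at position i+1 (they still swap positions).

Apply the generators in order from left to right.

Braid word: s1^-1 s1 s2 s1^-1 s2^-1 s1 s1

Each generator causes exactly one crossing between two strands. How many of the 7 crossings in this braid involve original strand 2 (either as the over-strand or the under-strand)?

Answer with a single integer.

Gen 1: crossing 1x2. Involves strand 2? yes. Count so far: 1
Gen 2: crossing 2x1. Involves strand 2? yes. Count so far: 2
Gen 3: crossing 2x3. Involves strand 2? yes. Count so far: 3
Gen 4: crossing 1x3. Involves strand 2? no. Count so far: 3
Gen 5: crossing 1x2. Involves strand 2? yes. Count so far: 4
Gen 6: crossing 3x2. Involves strand 2? yes. Count so far: 5
Gen 7: crossing 2x3. Involves strand 2? yes. Count so far: 6

Answer: 6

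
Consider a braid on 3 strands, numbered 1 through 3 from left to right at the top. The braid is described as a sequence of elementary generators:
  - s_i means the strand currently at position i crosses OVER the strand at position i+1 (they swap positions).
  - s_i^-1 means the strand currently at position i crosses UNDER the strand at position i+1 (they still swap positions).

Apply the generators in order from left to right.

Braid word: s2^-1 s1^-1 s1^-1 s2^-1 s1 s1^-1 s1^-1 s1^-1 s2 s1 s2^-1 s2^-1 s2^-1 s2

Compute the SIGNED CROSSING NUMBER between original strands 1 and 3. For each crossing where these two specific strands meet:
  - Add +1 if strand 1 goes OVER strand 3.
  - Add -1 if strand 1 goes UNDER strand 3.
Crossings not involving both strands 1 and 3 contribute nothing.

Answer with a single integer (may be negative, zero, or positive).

Answer: 1

Derivation:
Gen 1: crossing 2x3. Both 1&3? no. Sum: 0
Gen 2: 1 under 3. Both 1&3? yes. Contrib: -1. Sum: -1
Gen 3: 3 under 1. Both 1&3? yes. Contrib: +1. Sum: 0
Gen 4: crossing 3x2. Both 1&3? no. Sum: 0
Gen 5: crossing 1x2. Both 1&3? no. Sum: 0
Gen 6: crossing 2x1. Both 1&3? no. Sum: 0
Gen 7: crossing 1x2. Both 1&3? no. Sum: 0
Gen 8: crossing 2x1. Both 1&3? no. Sum: 0
Gen 9: crossing 2x3. Both 1&3? no. Sum: 0
Gen 10: 1 over 3. Both 1&3? yes. Contrib: +1. Sum: 1
Gen 11: crossing 1x2. Both 1&3? no. Sum: 1
Gen 12: crossing 2x1. Both 1&3? no. Sum: 1
Gen 13: crossing 1x2. Both 1&3? no. Sum: 1
Gen 14: crossing 2x1. Both 1&3? no. Sum: 1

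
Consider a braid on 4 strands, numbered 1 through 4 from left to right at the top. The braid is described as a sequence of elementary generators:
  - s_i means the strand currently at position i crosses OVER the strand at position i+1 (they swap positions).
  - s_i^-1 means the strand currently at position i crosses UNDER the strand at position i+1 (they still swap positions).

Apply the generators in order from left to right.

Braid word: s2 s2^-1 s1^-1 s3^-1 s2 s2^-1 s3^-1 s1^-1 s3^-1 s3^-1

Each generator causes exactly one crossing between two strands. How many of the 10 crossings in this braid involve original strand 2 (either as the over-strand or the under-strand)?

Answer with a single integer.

Answer: 4

Derivation:
Gen 1: crossing 2x3. Involves strand 2? yes. Count so far: 1
Gen 2: crossing 3x2. Involves strand 2? yes. Count so far: 2
Gen 3: crossing 1x2. Involves strand 2? yes. Count so far: 3
Gen 4: crossing 3x4. Involves strand 2? no. Count so far: 3
Gen 5: crossing 1x4. Involves strand 2? no. Count so far: 3
Gen 6: crossing 4x1. Involves strand 2? no. Count so far: 3
Gen 7: crossing 4x3. Involves strand 2? no. Count so far: 3
Gen 8: crossing 2x1. Involves strand 2? yes. Count so far: 4
Gen 9: crossing 3x4. Involves strand 2? no. Count so far: 4
Gen 10: crossing 4x3. Involves strand 2? no. Count so far: 4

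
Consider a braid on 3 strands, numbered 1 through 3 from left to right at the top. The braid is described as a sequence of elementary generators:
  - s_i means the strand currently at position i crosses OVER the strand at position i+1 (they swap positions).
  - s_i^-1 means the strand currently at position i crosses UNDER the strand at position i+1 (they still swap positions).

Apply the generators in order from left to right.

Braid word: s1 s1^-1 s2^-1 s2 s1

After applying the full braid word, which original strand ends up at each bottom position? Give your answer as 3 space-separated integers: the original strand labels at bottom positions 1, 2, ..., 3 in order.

Gen 1 (s1): strand 1 crosses over strand 2. Perm now: [2 1 3]
Gen 2 (s1^-1): strand 2 crosses under strand 1. Perm now: [1 2 3]
Gen 3 (s2^-1): strand 2 crosses under strand 3. Perm now: [1 3 2]
Gen 4 (s2): strand 3 crosses over strand 2. Perm now: [1 2 3]
Gen 5 (s1): strand 1 crosses over strand 2. Perm now: [2 1 3]

Answer: 2 1 3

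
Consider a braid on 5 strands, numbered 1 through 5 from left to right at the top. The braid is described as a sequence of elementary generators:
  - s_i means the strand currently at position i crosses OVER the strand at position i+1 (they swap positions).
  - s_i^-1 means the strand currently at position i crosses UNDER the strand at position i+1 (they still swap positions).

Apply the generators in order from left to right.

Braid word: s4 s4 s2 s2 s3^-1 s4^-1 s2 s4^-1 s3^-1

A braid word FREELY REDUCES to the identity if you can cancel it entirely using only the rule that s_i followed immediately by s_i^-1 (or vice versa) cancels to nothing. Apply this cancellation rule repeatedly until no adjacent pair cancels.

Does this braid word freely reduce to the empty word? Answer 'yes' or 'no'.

Gen 1 (s4): push. Stack: [s4]
Gen 2 (s4): push. Stack: [s4 s4]
Gen 3 (s2): push. Stack: [s4 s4 s2]
Gen 4 (s2): push. Stack: [s4 s4 s2 s2]
Gen 5 (s3^-1): push. Stack: [s4 s4 s2 s2 s3^-1]
Gen 6 (s4^-1): push. Stack: [s4 s4 s2 s2 s3^-1 s4^-1]
Gen 7 (s2): push. Stack: [s4 s4 s2 s2 s3^-1 s4^-1 s2]
Gen 8 (s4^-1): push. Stack: [s4 s4 s2 s2 s3^-1 s4^-1 s2 s4^-1]
Gen 9 (s3^-1): push. Stack: [s4 s4 s2 s2 s3^-1 s4^-1 s2 s4^-1 s3^-1]
Reduced word: s4 s4 s2 s2 s3^-1 s4^-1 s2 s4^-1 s3^-1

Answer: no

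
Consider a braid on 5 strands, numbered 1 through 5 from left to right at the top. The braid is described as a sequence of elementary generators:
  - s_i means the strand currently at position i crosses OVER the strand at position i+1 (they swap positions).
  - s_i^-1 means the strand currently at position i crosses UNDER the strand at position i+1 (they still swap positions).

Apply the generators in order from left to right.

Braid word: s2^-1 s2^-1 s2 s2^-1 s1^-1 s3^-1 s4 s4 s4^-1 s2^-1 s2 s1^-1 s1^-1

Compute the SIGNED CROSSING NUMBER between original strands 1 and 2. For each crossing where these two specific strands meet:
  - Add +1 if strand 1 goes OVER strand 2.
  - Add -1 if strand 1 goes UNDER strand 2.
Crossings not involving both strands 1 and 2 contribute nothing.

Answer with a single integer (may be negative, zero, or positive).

Gen 1: crossing 2x3. Both 1&2? no. Sum: 0
Gen 2: crossing 3x2. Both 1&2? no. Sum: 0
Gen 3: crossing 2x3. Both 1&2? no. Sum: 0
Gen 4: crossing 3x2. Both 1&2? no. Sum: 0
Gen 5: 1 under 2. Both 1&2? yes. Contrib: -1. Sum: -1
Gen 6: crossing 3x4. Both 1&2? no. Sum: -1
Gen 7: crossing 3x5. Both 1&2? no. Sum: -1
Gen 8: crossing 5x3. Both 1&2? no. Sum: -1
Gen 9: crossing 3x5. Both 1&2? no. Sum: -1
Gen 10: crossing 1x4. Both 1&2? no. Sum: -1
Gen 11: crossing 4x1. Both 1&2? no. Sum: -1
Gen 12: 2 under 1. Both 1&2? yes. Contrib: +1. Sum: 0
Gen 13: 1 under 2. Both 1&2? yes. Contrib: -1. Sum: -1

Answer: -1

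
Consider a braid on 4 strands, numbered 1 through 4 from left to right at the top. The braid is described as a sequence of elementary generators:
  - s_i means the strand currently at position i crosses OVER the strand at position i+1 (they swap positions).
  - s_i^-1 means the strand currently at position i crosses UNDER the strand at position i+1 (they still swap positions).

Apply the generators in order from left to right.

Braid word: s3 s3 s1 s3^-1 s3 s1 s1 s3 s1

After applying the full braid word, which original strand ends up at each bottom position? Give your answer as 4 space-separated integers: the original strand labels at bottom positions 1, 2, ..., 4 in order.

Gen 1 (s3): strand 3 crosses over strand 4. Perm now: [1 2 4 3]
Gen 2 (s3): strand 4 crosses over strand 3. Perm now: [1 2 3 4]
Gen 3 (s1): strand 1 crosses over strand 2. Perm now: [2 1 3 4]
Gen 4 (s3^-1): strand 3 crosses under strand 4. Perm now: [2 1 4 3]
Gen 5 (s3): strand 4 crosses over strand 3. Perm now: [2 1 3 4]
Gen 6 (s1): strand 2 crosses over strand 1. Perm now: [1 2 3 4]
Gen 7 (s1): strand 1 crosses over strand 2. Perm now: [2 1 3 4]
Gen 8 (s3): strand 3 crosses over strand 4. Perm now: [2 1 4 3]
Gen 9 (s1): strand 2 crosses over strand 1. Perm now: [1 2 4 3]

Answer: 1 2 4 3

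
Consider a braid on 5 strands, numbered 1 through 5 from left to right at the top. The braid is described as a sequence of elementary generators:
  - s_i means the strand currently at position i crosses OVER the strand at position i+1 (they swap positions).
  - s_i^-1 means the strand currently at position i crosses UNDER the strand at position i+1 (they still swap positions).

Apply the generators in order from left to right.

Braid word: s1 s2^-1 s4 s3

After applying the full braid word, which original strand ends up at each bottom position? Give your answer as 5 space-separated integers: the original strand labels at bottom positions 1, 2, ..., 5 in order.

Gen 1 (s1): strand 1 crosses over strand 2. Perm now: [2 1 3 4 5]
Gen 2 (s2^-1): strand 1 crosses under strand 3. Perm now: [2 3 1 4 5]
Gen 3 (s4): strand 4 crosses over strand 5. Perm now: [2 3 1 5 4]
Gen 4 (s3): strand 1 crosses over strand 5. Perm now: [2 3 5 1 4]

Answer: 2 3 5 1 4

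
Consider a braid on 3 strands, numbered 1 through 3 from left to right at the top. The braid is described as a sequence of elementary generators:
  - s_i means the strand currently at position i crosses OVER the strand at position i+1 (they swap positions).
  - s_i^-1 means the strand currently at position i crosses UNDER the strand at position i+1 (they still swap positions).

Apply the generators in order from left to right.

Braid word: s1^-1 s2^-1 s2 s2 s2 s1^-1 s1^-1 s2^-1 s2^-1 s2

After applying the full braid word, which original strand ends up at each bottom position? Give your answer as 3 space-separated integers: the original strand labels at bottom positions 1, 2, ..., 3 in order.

Answer: 2 3 1

Derivation:
Gen 1 (s1^-1): strand 1 crosses under strand 2. Perm now: [2 1 3]
Gen 2 (s2^-1): strand 1 crosses under strand 3. Perm now: [2 3 1]
Gen 3 (s2): strand 3 crosses over strand 1. Perm now: [2 1 3]
Gen 4 (s2): strand 1 crosses over strand 3. Perm now: [2 3 1]
Gen 5 (s2): strand 3 crosses over strand 1. Perm now: [2 1 3]
Gen 6 (s1^-1): strand 2 crosses under strand 1. Perm now: [1 2 3]
Gen 7 (s1^-1): strand 1 crosses under strand 2. Perm now: [2 1 3]
Gen 8 (s2^-1): strand 1 crosses under strand 3. Perm now: [2 3 1]
Gen 9 (s2^-1): strand 3 crosses under strand 1. Perm now: [2 1 3]
Gen 10 (s2): strand 1 crosses over strand 3. Perm now: [2 3 1]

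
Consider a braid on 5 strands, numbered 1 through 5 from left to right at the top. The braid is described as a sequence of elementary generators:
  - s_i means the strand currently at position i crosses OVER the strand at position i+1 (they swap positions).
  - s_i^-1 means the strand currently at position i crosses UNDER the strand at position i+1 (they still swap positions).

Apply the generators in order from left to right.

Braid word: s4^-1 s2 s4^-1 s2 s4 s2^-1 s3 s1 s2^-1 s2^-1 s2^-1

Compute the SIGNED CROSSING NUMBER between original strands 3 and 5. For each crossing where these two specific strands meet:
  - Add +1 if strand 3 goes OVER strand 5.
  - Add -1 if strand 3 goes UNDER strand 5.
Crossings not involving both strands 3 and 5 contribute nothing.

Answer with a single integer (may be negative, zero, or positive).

Answer: 0

Derivation:
Gen 1: crossing 4x5. Both 3&5? no. Sum: 0
Gen 2: crossing 2x3. Both 3&5? no. Sum: 0
Gen 3: crossing 5x4. Both 3&5? no. Sum: 0
Gen 4: crossing 3x2. Both 3&5? no. Sum: 0
Gen 5: crossing 4x5. Both 3&5? no. Sum: 0
Gen 6: crossing 2x3. Both 3&5? no. Sum: 0
Gen 7: crossing 2x5. Both 3&5? no. Sum: 0
Gen 8: crossing 1x3. Both 3&5? no. Sum: 0
Gen 9: crossing 1x5. Both 3&5? no. Sum: 0
Gen 10: crossing 5x1. Both 3&5? no. Sum: 0
Gen 11: crossing 1x5. Both 3&5? no. Sum: 0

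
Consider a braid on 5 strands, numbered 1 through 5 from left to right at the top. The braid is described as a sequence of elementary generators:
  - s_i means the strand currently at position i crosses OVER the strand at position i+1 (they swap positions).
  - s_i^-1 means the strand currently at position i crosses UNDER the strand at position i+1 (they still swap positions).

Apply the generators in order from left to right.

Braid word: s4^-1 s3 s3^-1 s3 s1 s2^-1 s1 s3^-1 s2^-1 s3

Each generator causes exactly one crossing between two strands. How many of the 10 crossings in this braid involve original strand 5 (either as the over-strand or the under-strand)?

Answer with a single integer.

Gen 1: crossing 4x5. Involves strand 5? yes. Count so far: 1
Gen 2: crossing 3x5. Involves strand 5? yes. Count so far: 2
Gen 3: crossing 5x3. Involves strand 5? yes. Count so far: 3
Gen 4: crossing 3x5. Involves strand 5? yes. Count so far: 4
Gen 5: crossing 1x2. Involves strand 5? no. Count so far: 4
Gen 6: crossing 1x5. Involves strand 5? yes. Count so far: 5
Gen 7: crossing 2x5. Involves strand 5? yes. Count so far: 6
Gen 8: crossing 1x3. Involves strand 5? no. Count so far: 6
Gen 9: crossing 2x3. Involves strand 5? no. Count so far: 6
Gen 10: crossing 2x1. Involves strand 5? no. Count so far: 6

Answer: 6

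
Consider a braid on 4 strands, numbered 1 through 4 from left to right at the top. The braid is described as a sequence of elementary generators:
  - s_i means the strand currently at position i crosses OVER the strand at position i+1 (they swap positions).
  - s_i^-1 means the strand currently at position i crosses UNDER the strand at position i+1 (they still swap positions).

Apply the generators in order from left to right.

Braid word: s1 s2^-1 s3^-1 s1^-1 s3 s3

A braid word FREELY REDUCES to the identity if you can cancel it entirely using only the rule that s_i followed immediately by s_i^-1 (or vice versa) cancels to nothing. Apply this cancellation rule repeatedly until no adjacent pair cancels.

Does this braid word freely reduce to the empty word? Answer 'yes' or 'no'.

Gen 1 (s1): push. Stack: [s1]
Gen 2 (s2^-1): push. Stack: [s1 s2^-1]
Gen 3 (s3^-1): push. Stack: [s1 s2^-1 s3^-1]
Gen 4 (s1^-1): push. Stack: [s1 s2^-1 s3^-1 s1^-1]
Gen 5 (s3): push. Stack: [s1 s2^-1 s3^-1 s1^-1 s3]
Gen 6 (s3): push. Stack: [s1 s2^-1 s3^-1 s1^-1 s3 s3]
Reduced word: s1 s2^-1 s3^-1 s1^-1 s3 s3

Answer: no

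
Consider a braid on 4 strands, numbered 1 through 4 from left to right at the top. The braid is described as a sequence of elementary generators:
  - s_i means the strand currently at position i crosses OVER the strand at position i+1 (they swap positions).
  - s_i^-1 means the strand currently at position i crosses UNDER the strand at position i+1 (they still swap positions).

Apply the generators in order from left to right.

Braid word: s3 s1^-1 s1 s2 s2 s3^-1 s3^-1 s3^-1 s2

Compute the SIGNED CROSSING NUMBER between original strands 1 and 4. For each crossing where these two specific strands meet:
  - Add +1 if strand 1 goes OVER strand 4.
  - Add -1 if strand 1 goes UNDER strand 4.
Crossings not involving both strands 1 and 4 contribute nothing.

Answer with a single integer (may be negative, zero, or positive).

Answer: 0

Derivation:
Gen 1: crossing 3x4. Both 1&4? no. Sum: 0
Gen 2: crossing 1x2. Both 1&4? no. Sum: 0
Gen 3: crossing 2x1. Both 1&4? no. Sum: 0
Gen 4: crossing 2x4. Both 1&4? no. Sum: 0
Gen 5: crossing 4x2. Both 1&4? no. Sum: 0
Gen 6: crossing 4x3. Both 1&4? no. Sum: 0
Gen 7: crossing 3x4. Both 1&4? no. Sum: 0
Gen 8: crossing 4x3. Both 1&4? no. Sum: 0
Gen 9: crossing 2x3. Both 1&4? no. Sum: 0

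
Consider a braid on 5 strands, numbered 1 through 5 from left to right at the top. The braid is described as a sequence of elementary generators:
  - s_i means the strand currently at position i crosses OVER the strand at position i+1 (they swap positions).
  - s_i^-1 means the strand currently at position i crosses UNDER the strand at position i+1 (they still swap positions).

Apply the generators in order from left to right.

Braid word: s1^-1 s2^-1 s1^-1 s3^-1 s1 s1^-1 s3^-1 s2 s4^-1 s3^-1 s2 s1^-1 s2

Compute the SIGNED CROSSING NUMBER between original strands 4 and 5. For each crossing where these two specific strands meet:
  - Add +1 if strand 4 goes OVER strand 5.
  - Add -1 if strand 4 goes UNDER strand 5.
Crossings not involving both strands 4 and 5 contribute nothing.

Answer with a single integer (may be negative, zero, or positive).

Answer: -1

Derivation:
Gen 1: crossing 1x2. Both 4&5? no. Sum: 0
Gen 2: crossing 1x3. Both 4&5? no. Sum: 0
Gen 3: crossing 2x3. Both 4&5? no. Sum: 0
Gen 4: crossing 1x4. Both 4&5? no. Sum: 0
Gen 5: crossing 3x2. Both 4&5? no. Sum: 0
Gen 6: crossing 2x3. Both 4&5? no. Sum: 0
Gen 7: crossing 4x1. Both 4&5? no. Sum: 0
Gen 8: crossing 2x1. Both 4&5? no. Sum: 0
Gen 9: 4 under 5. Both 4&5? yes. Contrib: -1. Sum: -1
Gen 10: crossing 2x5. Both 4&5? no. Sum: -1
Gen 11: crossing 1x5. Both 4&5? no. Sum: -1
Gen 12: crossing 3x5. Both 4&5? no. Sum: -1
Gen 13: crossing 3x1. Both 4&5? no. Sum: -1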